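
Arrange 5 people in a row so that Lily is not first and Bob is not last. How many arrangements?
By inclusion-exclusion: 5! - 2×(5-1)! + (5-2)! = 120 - 48 + 6 = 78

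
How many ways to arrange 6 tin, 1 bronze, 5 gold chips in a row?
12! / (6! × 1! × 5!) = 5544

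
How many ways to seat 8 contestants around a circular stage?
Circular: fix one position, arrange the rest. (8-1)! = 5040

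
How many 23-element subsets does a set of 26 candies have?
C(26,23) = 26!/(23!×3!) = 2600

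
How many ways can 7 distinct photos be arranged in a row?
7! = 5040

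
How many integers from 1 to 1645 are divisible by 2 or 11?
⌊1645/2⌋ + ⌊1645/11⌋ - ⌊1645/22⌋ = 822 + 149 - 74 = 897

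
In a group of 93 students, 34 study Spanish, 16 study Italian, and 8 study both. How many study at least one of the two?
|A∪B| = |A| + |B| - |A∩B| = 34 + 16 - 8 = 42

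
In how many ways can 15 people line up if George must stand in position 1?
Fix one position: (15-1)! = 87178291200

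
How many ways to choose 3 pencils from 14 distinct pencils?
C(14,3) = 14!/(3!×11!) = 364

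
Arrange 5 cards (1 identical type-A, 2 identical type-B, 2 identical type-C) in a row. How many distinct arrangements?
5! / (1! × 2! × 2!) = 30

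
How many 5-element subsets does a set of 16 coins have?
C(16,5) = 16!/(5!×11!) = 4368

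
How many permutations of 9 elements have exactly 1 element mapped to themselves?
Choose the 1 fixed point C(9,1) = 9, derange the rest: !8 = Σ_{j=0}^{8} (-1)^j·8!/j! = 40320 - 40320 + 20160 - 6720 + 1680 - 336 + 56 - 8 + 1 = 14833. Product = 9 × 14833 = 133497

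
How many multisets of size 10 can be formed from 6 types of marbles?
C(10+6-1, 6-1) = C(15, 5) = 3003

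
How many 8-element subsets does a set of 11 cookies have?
C(11,8) = 11!/(8!×3!) = 165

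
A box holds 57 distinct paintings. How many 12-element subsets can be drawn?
C(57,12) = 57!/(12!×45!) = 707285522580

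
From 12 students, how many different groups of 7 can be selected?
C(12,7) = 12!/(7!×5!) = 792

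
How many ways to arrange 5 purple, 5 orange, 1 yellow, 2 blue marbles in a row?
13! / (5! × 5! × 1! × 2!) = 216216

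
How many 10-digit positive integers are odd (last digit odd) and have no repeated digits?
Last∈{1,3,5,7,9}. Last=0: 0. Last nonzero: 5×8×P(8,8) = 1612800. Total = 1612800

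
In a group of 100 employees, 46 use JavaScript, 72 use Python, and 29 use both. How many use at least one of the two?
|A∪B| = |A| + |B| - |A∩B| = 46 + 72 - 29 = 89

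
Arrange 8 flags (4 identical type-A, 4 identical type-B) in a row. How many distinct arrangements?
8! / (4! × 4!) = 70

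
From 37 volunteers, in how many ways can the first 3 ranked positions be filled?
P(37,3) = 37!/(37-3)! = 46620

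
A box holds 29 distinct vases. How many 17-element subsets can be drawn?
C(29,17) = 29!/(17!×12!) = 51895935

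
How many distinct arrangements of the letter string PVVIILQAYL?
10! / (1! × 2! × 1! × 2! × 1! × 1! × 2!) = 453600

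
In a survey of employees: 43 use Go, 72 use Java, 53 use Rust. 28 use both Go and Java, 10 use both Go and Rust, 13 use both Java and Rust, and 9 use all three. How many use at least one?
|A∪B∪C| = 43+72+53-28-10-13+9 = 126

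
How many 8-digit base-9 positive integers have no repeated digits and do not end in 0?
Last digit: 8 nonzero choices. First digit: 7 (nonzero, ≠last). Middle 6: P(7,6) = 5040. Total = 282240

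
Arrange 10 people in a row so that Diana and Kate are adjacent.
Treat as block: (10-1)! × 2! = 362880 × 2 = 725760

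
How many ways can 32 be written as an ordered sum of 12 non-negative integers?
C(32+12-1, 12-1) = C(43, 11) = 5752004349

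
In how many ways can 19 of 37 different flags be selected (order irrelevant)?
C(37,19) = 37!/(19!×18!) = 17672631900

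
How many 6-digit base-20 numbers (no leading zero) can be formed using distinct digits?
First digit: 19 choices (nonzero). Then descending: 19 × 19 × 18 × 17 × 16 × 15 = 26511840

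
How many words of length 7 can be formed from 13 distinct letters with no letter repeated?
P(13,7) = 13!/(13-7)! = 8648640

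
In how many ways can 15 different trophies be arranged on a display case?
15! = 1307674368000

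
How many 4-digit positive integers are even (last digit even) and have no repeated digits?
Last∈{0,2,4,6,8}. Last=0: 504. Last nonzero: 4×8×P(8,2) = 1792. Total = 2296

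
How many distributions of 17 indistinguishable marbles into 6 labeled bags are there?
C(17+6-1, 6-1) = C(22, 5) = 26334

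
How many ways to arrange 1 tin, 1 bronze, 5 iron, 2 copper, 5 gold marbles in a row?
14! / (1! × 1! × 5! × 2! × 5!) = 3027024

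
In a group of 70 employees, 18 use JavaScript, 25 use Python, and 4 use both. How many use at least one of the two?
|A∪B| = |A| + |B| - |A∩B| = 18 + 25 - 4 = 39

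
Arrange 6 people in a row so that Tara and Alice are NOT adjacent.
Total - adjacent = 6! - (6-1)!×2 = 720 - 240 = 480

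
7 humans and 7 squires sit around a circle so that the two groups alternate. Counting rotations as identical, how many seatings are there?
Fix one of the humans: (7-1)! ways for the remaining humans, × 7! ways for the squires = 720 × 5040 = 3628800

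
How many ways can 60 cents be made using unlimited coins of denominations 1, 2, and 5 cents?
Coefficient of x^60 in 1/(1-x^1) · 1/(1-x^2) · 1/(1-x^5). Case on j = number of 5-cent coins (j = 0..12); remainder r = 60 - 5j is made from {1,2} in ⌊r/2⌋+1 ways. r = 60, 55, 50, 45, 40, 35, 30, 25, 20, 15, 10, 5, 0 → 31 + 28 + 26 + 23 + 21 + 18 + 16 + 13 + 11 + 8 + 6 + 3 + 1 = 205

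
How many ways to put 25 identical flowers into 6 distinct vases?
C(25+6-1, 6-1) = C(30, 5) = 142506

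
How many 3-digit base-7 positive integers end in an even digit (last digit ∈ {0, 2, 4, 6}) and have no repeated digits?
Last∈{0,2,4,6}. Last=0: 30. Last nonzero: 3×5×P(5,1) = 75. Total = 105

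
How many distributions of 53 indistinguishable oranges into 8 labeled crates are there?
C(53+8-1, 8-1) = C(60, 7) = 386206920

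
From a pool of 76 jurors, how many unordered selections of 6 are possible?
C(76,6) = 76!/(6!×70!) = 218618940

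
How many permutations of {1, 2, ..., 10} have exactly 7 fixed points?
Choose the 7 fixed points C(10,7) = 120, derange the rest: !3 = Σ_{j=0}^{3} (-1)^j·3!/j! = 6 - 6 + 3 - 1 = 2. Product = 120 × 2 = 240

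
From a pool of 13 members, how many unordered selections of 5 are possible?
C(13,5) = 13!/(5!×8!) = 1287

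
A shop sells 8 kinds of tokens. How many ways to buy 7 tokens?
C(7+8-1, 8-1) = C(14, 7) = 3432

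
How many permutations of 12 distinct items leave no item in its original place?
!12 = Σ_{j=0}^{12} (-1)^j·12!/j! = 479001600 - 479001600 + 239500800 - 79833600 + 19958400 - 3991680 + 665280 - 95040 + 11880 - 1320 + 132 - 12 + 1 = 176214841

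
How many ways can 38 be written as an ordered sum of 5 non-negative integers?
C(38+5-1, 5-1) = C(42, 4) = 111930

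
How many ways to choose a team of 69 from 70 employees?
C(70,69) = 70!/(69!×1!) = 70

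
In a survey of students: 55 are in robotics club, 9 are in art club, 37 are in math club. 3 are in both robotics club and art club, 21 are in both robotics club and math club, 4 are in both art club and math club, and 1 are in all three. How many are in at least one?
|A∪B∪C| = 55+9+37-3-21-4+1 = 74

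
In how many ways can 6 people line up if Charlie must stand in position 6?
Fix one position: (6-1)! = 120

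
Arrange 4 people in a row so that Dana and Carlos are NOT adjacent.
Total - adjacent = 4! - (4-1)!×2 = 24 - 12 = 12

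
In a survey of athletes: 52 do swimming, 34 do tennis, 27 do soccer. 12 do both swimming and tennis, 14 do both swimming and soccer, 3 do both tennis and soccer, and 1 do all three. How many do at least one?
|A∪B∪C| = 52+34+27-12-14-3+1 = 85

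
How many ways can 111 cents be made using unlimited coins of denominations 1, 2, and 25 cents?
Coefficient of x^111 in 1/(1-x^1) · 1/(1-x^2) · 1/(1-x^25). Case on j = number of 25-cent coins (j = 0..4); remainder r = 111 - 25j is made from {1,2} in ⌊r/2⌋+1 ways. r = 111, 86, 61, 36, 11 → 56 + 44 + 31 + 19 + 6 = 156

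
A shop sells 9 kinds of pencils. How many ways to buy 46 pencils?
C(46+9-1, 9-1) = C(54, 8) = 1040465790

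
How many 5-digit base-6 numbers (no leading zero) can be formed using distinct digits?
First digit: 5 choices (nonzero). Then descending: 5 × 5 × 4 × 3 × 2 = 600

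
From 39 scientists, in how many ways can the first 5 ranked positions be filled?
P(39,5) = 39!/(39-5)! = 69090840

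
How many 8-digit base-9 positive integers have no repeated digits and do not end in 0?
Last digit: 8 nonzero choices. First digit: 7 (nonzero, ≠last). Middle 6: P(7,6) = 5040. Total = 282240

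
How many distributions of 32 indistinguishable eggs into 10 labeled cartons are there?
C(32+10-1, 10-1) = C(41, 9) = 350343565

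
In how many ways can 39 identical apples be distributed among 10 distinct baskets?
C(39+10-1, 10-1) = C(48, 9) = 1677106640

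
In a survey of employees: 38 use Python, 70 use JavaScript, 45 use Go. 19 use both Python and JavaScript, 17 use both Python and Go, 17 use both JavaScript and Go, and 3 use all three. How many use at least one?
|A∪B∪C| = 38+70+45-19-17-17+3 = 103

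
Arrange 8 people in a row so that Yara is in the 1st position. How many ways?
Fix one position: (8-1)! = 5040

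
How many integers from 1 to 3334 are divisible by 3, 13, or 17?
⌊3334/3⌋+⌊3334/13⌋+⌊3334/17⌋ - ⌊3334/39⌋-⌊3334/51⌋-⌊3334/221⌋ + ⌊3334/663⌋ = 1111+256+196 - 85-65-15 + 5 = 1403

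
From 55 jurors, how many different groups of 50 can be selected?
C(55,50) = 55!/(50!×5!) = 3478761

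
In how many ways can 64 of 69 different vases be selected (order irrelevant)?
C(69,64) = 69!/(64!×5!) = 11238513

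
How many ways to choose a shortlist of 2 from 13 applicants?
C(13,2) = 13!/(2!×11!) = 78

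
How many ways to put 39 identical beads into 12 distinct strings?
C(39+12-1, 12-1) = C(50, 11) = 37353738800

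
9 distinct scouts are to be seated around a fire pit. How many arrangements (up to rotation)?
Circular: fix one position, arrange the rest. (9-1)! = 40320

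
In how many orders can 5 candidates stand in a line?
5! = 120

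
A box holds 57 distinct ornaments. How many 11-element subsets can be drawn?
C(57,11) = 57!/(11!×46!) = 184509266760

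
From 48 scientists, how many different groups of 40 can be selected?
C(48,40) = 48!/(40!×8!) = 377348994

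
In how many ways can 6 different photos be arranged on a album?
6! = 720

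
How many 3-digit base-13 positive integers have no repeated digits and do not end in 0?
Last digit: 12 nonzero choices. First digit: 11 (nonzero, ≠last). Middle 1: P(11,1) = 11. Total = 1452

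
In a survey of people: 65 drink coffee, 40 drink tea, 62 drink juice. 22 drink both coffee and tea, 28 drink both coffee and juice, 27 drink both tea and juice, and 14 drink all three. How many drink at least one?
|A∪B∪C| = 65+40+62-22-28-27+14 = 104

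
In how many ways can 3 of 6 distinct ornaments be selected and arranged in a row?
P(6,3) = 6!/(6-3)! = 120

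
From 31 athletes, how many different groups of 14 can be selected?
C(31,14) = 31!/(14!×17!) = 265182525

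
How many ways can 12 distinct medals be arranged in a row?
12! = 479001600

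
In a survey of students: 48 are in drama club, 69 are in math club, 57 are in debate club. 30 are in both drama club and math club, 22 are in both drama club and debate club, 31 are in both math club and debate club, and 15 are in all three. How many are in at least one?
|A∪B∪C| = 48+69+57-30-22-31+15 = 106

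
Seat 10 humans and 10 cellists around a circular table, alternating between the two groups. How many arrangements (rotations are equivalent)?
Fix one of the humans: (10-1)! ways for the remaining humans, × 10! ways for the cellists = 362880 × 3628800 = 1316818944000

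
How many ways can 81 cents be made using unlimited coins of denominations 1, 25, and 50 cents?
Coefficient of x^81 in 1/(1-x^1) · 1/(1-x^25) · 1/(1-x^50). Case on j = number of 50-cent coins (j = 0..1); remainder r = 81 - 50j is made from {1,25} in ⌊r/25⌋+1 ways. r = 81, 31 → 4 + 2 = 6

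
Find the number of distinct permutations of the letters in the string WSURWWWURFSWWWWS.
16! / (1! × 3! × 8! × 2! × 2!) = 21621600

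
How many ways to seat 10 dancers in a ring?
Circular: fix one position, arrange the rest. (10-1)! = 362880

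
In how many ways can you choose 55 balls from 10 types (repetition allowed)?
C(55+10-1, 10-1) = C(64, 9) = 27540584512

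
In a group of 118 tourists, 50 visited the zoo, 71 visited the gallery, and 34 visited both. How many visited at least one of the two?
|A∪B| = |A| + |B| - |A∩B| = 50 + 71 - 34 = 87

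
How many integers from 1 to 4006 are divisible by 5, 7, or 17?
⌊4006/5⌋+⌊4006/7⌋+⌊4006/17⌋ - ⌊4006/35⌋-⌊4006/85⌋-⌊4006/119⌋ + ⌊4006/595⌋ = 801+572+235 - 114-47-33 + 6 = 1420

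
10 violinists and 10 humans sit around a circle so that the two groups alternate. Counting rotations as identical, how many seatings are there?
Fix one of the violinists: (10-1)! ways for the remaining violinists, × 10! ways for the humans = 362880 × 3628800 = 1316818944000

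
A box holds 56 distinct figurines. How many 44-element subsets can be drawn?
C(56,44) = 56!/(44!×12!) = 558383307300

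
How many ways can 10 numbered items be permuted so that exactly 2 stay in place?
Choose the 2 fixed points C(10,2) = 45, derange the rest: !8 = Σ_{j=0}^{8} (-1)^j·8!/j! = 40320 - 40320 + 20160 - 6720 + 1680 - 336 + 56 - 8 + 1 = 14833. Product = 45 × 14833 = 667485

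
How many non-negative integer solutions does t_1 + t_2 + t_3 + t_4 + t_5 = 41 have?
C(41+5-1, 5-1) = C(45, 4) = 148995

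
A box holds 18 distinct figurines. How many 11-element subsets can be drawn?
C(18,11) = 18!/(11!×7!) = 31824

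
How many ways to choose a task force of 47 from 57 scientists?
C(57,47) = 57!/(47!×10!) = 43183019880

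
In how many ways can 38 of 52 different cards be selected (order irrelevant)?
C(52,38) = 52!/(38!×14!) = 1768966344600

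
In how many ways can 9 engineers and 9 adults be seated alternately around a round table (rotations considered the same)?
Fix one of the engineers: (9-1)! ways for the remaining engineers, × 9! ways for the adults = 40320 × 362880 = 14631321600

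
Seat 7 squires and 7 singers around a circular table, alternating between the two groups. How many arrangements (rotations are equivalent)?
Fix one of the squires: (7-1)! ways for the remaining squires, × 7! ways for the singers = 720 × 5040 = 3628800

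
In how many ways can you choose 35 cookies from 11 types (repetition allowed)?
C(35+11-1, 11-1) = C(45, 10) = 3190187286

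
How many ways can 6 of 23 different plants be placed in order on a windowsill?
P(23,6) = 23!/(23-6)! = 72681840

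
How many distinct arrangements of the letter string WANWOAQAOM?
10! / (1! × 2! × 1! × 1! × 3! × 2!) = 151200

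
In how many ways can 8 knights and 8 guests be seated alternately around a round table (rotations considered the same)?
Fix one of the knights: (8-1)! ways for the remaining knights, × 8! ways for the guests = 5040 × 40320 = 203212800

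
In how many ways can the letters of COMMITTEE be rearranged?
9! / (1! × 1! × 2! × 1! × 2! × 2!) = 45360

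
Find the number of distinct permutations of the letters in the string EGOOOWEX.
8! / (1! × 2! × 1! × 3! × 1!) = 3360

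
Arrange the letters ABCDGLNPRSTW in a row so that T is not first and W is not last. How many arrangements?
By inclusion-exclusion: 12! - 2×(12-1)! + (12-2)! = 479001600 - 79833600 + 3628800 = 402796800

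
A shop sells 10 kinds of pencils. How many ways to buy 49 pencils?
C(49+10-1, 10-1) = C(58, 9) = 10648873950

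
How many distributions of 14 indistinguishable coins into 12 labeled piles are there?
C(14+12-1, 12-1) = C(25, 11) = 4457400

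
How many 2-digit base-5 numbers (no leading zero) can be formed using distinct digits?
First digit: 4 choices (nonzero). Then descending: 4 × 4 = 16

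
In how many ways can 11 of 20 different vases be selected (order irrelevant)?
C(20,11) = 20!/(11!×9!) = 167960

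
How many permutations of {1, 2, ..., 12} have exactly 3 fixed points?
Choose the 3 fixed points C(12,3) = 220, derange the rest: !9 = Σ_{j=0}^{9} (-1)^j·9!/j! = 362880 - 362880 + 181440 - 60480 + 15120 - 3024 + 504 - 72 + 9 - 1 = 133496. Product = 220 × 133496 = 29369120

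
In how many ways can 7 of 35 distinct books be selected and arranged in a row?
P(35,7) = 35!/(35-7)! = 33891580800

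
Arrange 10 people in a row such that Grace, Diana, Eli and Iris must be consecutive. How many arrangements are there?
Treat the 4 as one block: (10-4+1)! × 4! = 5040 × 24 = 120960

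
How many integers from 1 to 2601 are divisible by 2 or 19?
⌊2601/2⌋ + ⌊2601/19⌋ - ⌊2601/38⌋ = 1300 + 136 - 68 = 1368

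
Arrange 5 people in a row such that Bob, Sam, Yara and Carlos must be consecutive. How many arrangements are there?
Treat the 4 as one block: (5-4+1)! × 4! = 2 × 24 = 48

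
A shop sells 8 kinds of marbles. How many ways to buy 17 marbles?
C(17+8-1, 8-1) = C(24, 7) = 346104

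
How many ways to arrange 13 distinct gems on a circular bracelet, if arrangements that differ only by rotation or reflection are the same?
(13-1)!/2 = 479001600/2 = 239500800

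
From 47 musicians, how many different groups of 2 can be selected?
C(47,2) = 47!/(2!×45!) = 1081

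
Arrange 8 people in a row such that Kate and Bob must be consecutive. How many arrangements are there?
Treat the 2 as one block: (8-2+1)! × 2! = 5040 × 2 = 10080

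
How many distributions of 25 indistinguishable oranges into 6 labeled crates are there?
C(25+6-1, 6-1) = C(30, 5) = 142506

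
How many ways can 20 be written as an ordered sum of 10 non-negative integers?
C(20+10-1, 10-1) = C(29, 9) = 10015005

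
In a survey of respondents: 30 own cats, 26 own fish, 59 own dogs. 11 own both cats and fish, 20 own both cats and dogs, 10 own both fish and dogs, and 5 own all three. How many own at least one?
|A∪B∪C| = 30+26+59-11-20-10+5 = 79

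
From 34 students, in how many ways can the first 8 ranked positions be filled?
P(34,8) = 34!/(34-8)! = 732058145280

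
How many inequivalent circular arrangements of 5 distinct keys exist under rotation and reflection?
(5-1)!/2 = 24/2 = 12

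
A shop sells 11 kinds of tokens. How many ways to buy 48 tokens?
C(48+11-1, 11-1) = C(58, 10) = 52179482355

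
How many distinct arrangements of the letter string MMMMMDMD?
8! / (6! × 2!) = 28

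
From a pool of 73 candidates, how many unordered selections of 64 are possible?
C(73,64) = 73!/(64!×9!) = 97082021465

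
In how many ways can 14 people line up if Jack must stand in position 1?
Fix one position: (14-1)! = 6227020800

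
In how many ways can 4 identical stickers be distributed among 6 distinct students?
C(4+6-1, 6-1) = C(9, 5) = 126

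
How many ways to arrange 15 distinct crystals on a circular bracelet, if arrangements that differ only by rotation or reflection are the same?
(15-1)!/2 = 87178291200/2 = 43589145600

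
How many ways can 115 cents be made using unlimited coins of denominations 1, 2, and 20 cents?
Coefficient of x^115 in 1/(1-x^1) · 1/(1-x^2) · 1/(1-x^20). Case on j = number of 20-cent coins (j = 0..5); remainder r = 115 - 20j is made from {1,2} in ⌊r/2⌋+1 ways. r = 115, 95, 75, 55, 35, 15 → 58 + 48 + 38 + 28 + 18 + 8 = 198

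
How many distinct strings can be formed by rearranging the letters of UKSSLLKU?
8! / (2! × 2! × 2! × 2!) = 2520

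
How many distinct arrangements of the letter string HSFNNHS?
7! / (2! × 2! × 2! × 1!) = 630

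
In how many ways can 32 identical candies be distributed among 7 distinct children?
C(32+7-1, 7-1) = C(38, 6) = 2760681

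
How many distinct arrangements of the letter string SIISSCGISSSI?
12! / (6! × 1! × 1! × 4!) = 27720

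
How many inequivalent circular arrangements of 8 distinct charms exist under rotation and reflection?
(8-1)!/2 = 5040/2 = 2520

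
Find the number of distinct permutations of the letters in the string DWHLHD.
6! / (1! × 2! × 2! × 1!) = 180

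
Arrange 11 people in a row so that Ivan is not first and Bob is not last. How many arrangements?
By inclusion-exclusion: 11! - 2×(11-1)! + (11-2)! = 39916800 - 7257600 + 362880 = 33022080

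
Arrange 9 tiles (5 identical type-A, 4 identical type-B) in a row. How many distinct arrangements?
9! / (5! × 4!) = 126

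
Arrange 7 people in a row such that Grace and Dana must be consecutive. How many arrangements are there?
Treat the 2 as one block: (7-2+1)! × 2! = 720 × 2 = 1440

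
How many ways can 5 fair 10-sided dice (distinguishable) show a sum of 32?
Coefficient of x^32 in (x + x² + ... + x^10)^5. By inclusion-exclusion on dice exceeding 10: Σ_j (-1)^j C(5,j)·C(32-1-10j, 4) = C(5,0)·C(31,4) - C(5,1)·C(21,4) + C(5,2)·C(11,4) = 1·31465 - 5·5985 + 10·330 = 4840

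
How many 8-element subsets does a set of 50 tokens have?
C(50,8) = 50!/(8!×42!) = 536878650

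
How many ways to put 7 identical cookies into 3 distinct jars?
C(7+3-1, 3-1) = C(9, 2) = 36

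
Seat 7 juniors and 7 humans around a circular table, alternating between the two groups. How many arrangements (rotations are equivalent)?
Fix one of the juniors: (7-1)! ways for the remaining juniors, × 7! ways for the humans = 720 × 5040 = 3628800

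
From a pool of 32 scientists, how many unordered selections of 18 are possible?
C(32,18) = 32!/(18!×14!) = 471435600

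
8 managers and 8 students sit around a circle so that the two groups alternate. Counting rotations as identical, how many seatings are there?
Fix one of the managers: (8-1)! ways for the remaining managers, × 8! ways for the students = 5040 × 40320 = 203212800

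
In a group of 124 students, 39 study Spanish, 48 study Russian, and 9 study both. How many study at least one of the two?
|A∪B| = |A| + |B| - |A∩B| = 39 + 48 - 9 = 78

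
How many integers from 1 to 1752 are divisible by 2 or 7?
⌊1752/2⌋ + ⌊1752/7⌋ - ⌊1752/14⌋ = 876 + 250 - 125 = 1001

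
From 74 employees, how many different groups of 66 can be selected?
C(74,66) = 74!/(66!×8!) = 15071474661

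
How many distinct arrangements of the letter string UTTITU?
6! / (1! × 2! × 3!) = 60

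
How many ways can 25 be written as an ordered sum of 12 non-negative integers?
C(25+12-1, 12-1) = C(36, 11) = 600805296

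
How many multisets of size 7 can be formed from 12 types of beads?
C(7+12-1, 12-1) = C(18, 11) = 31824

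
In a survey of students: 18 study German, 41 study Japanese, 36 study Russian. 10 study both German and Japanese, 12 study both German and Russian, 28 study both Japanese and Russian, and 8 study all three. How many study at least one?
|A∪B∪C| = 18+41+36-10-12-28+8 = 53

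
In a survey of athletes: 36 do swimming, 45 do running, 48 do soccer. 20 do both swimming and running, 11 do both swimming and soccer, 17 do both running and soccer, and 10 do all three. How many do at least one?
|A∪B∪C| = 36+45+48-20-11-17+10 = 91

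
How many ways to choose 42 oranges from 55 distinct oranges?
C(55,42) = 55!/(42!×13!) = 1451182990950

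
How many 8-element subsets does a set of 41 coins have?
C(41,8) = 41!/(8!×33!) = 95548245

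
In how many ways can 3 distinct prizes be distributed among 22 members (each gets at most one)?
P(22,3) = 22!/(22-3)! = 9240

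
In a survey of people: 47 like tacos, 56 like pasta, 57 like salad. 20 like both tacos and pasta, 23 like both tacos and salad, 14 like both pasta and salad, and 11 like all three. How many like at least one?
|A∪B∪C| = 47+56+57-20-23-14+11 = 114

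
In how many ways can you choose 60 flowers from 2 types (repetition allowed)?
C(60+2-1, 2-1) = C(61, 1) = 61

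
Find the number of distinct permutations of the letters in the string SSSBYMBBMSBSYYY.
15! / (4! × 2! × 4! × 5!) = 9459450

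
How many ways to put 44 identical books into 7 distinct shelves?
C(44+7-1, 7-1) = C(50, 6) = 15890700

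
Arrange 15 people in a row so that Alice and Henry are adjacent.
Treat as block: (15-1)! × 2! = 87178291200 × 2 = 174356582400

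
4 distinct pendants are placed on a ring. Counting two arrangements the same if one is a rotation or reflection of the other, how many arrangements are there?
(4-1)!/2 = 6/2 = 3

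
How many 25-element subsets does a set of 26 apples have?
C(26,25) = 26!/(25!×1!) = 26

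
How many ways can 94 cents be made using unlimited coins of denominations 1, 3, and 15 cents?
Coefficient of x^94 in 1/(1-x^1) · 1/(1-x^3) · 1/(1-x^15). Case on j = number of 15-cent coins (j = 0..6); remainder r = 94 - 15j is made from {1,3} in ⌊r/3⌋+1 ways. r = 94, 79, 64, 49, 34, 19, 4 → 32 + 27 + 22 + 17 + 12 + 7 + 2 = 119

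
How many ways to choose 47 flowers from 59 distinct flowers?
C(59,47) = 59!/(47!×12!) = 1119487075980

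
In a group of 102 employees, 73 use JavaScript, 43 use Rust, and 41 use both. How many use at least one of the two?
|A∪B| = |A| + |B| - |A∩B| = 73 + 43 - 41 = 75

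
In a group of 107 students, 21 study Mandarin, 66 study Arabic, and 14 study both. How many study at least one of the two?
|A∪B| = |A| + |B| - |A∩B| = 21 + 66 - 14 = 73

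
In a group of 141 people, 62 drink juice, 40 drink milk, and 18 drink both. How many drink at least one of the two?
|A∪B| = |A| + |B| - |A∩B| = 62 + 40 - 18 = 84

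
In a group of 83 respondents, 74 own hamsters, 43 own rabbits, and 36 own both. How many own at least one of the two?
|A∪B| = |A| + |B| - |A∩B| = 74 + 43 - 36 = 81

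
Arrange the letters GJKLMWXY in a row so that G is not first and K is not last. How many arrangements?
By inclusion-exclusion: 8! - 2×(8-1)! + (8-2)! = 40320 - 10080 + 720 = 30960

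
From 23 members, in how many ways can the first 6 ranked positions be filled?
P(23,6) = 23!/(23-6)! = 72681840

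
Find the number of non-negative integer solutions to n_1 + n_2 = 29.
C(29+2-1, 2-1) = C(30, 1) = 30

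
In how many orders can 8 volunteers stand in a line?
8! = 40320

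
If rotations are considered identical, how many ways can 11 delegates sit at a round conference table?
Circular: fix one position, arrange the rest. (11-1)! = 3628800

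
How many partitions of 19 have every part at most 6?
Let r_j(i) = number of partitions of i into parts ≤ j, for i = 0..19. r_1(i) = 1 for all i; r_j(i) = r_{j-1}(i) + r_j(i-j). Rows j = 2..6: ≤2: 1 1 2 2 3 3 4 4 5 5 6 6 7 7 8 8 9 9 10 10; ≤3: 1 1 2 3 4 5 7 8 10 12 14 16 19 21 24 27 30 33 37 40; ≤4: 1 1 2 3 5 6 9 11 15 18 23 27 34 39 47 54 64 72 84 94; ≤5: 1 1 2 3 5 7 10 13 18 23 30 37 47 57 70 84 101 119 141 164; ≤6: 1 1 2 3 5 7 11 14 20 26 35 44 58 71 90 110 136 163 199 235. r_6(19) = 235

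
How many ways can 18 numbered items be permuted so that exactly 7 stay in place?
Choose the 7 fixed points C(18,7) = 31824, derange the rest: !11 = Σ_{j=0}^{11} (-1)^j·11!/j! = 39916800 - 39916800 + 19958400 - 6652800 + 1663200 - 332640 + 55440 - 7920 + 990 - 110 + 11 - 1 = 14684570. Product = 31824 × 14684570 = 467321755680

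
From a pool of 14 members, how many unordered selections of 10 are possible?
C(14,10) = 14!/(10!×4!) = 1001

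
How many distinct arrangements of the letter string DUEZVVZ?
7! / (1! × 2! × 1! × 2! × 1!) = 1260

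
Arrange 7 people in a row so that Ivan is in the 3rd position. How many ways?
Fix one position: (7-1)! = 720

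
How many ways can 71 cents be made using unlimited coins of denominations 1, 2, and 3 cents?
Coefficient of x^71 in 1/(1-x^1) · 1/(1-x^2) · 1/(1-x^3). Case on j = number of 3-cent coins (j = 0..23); remainder r = 71 - 3j is made from {1,2} in ⌊r/2⌋+1 ways. r = 71, 68, 65, 62, 59, 56, 53, 50, 47, 44, 41, 38, 35, 32, 29, 26, 23, 20, 17, 14, 11, 8, 5, 2 → 36 + 35 + 33 + 32 + 30 + 29 + 27 + 26 + 24 + 23 + 21 + 20 + 18 + 17 + 15 + 14 + 12 + 11 + 9 + 8 + 6 + 5 + 3 + 2 = 456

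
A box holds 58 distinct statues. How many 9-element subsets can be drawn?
C(58,9) = 58!/(9!×49!) = 10648873950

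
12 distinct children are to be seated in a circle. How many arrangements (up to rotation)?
Circular: fix one position, arrange the rest. (12-1)! = 39916800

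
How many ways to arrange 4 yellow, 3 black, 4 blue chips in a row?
11! / (4! × 3! × 4!) = 11550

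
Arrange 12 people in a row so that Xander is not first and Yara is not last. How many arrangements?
By inclusion-exclusion: 12! - 2×(12-1)! + (12-2)! = 479001600 - 79833600 + 3628800 = 402796800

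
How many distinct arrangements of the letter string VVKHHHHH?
8! / (1! × 5! × 2!) = 168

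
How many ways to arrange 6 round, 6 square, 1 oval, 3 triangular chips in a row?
16! / (6! × 6! × 1! × 3!) = 6726720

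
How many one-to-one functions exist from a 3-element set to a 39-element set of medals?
P(39,3) = 39!/(39-3)! = 54834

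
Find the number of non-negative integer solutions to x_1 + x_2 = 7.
C(7+2-1, 2-1) = C(8, 1) = 8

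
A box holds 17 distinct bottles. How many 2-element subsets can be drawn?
C(17,2) = 17!/(2!×15!) = 136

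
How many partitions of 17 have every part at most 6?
Let r_j(i) = number of partitions of i into parts ≤ j, for i = 0..17. r_1(i) = 1 for all i; r_j(i) = r_{j-1}(i) + r_j(i-j). Rows j = 2..6: ≤2: 1 1 2 2 3 3 4 4 5 5 6 6 7 7 8 8 9 9; ≤3: 1 1 2 3 4 5 7 8 10 12 14 16 19 21 24 27 30 33; ≤4: 1 1 2 3 5 6 9 11 15 18 23 27 34 39 47 54 64 72; ≤5: 1 1 2 3 5 7 10 13 18 23 30 37 47 57 70 84 101 119; ≤6: 1 1 2 3 5 7 11 14 20 26 35 44 58 71 90 110 136 163. r_6(17) = 163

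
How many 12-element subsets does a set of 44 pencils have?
C(44,12) = 44!/(12!×32!) = 21090682613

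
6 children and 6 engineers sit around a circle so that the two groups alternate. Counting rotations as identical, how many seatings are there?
Fix one of the children: (6-1)! ways for the remaining children, × 6! ways for the engineers = 120 × 720 = 86400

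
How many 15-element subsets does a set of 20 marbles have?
C(20,15) = 20!/(15!×5!) = 15504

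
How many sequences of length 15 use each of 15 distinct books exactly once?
15! = 1307674368000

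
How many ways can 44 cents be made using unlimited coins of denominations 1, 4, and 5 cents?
Coefficient of x^44 in 1/(1-x^1) · 1/(1-x^4) · 1/(1-x^5). Case on j = number of 5-cent coins (j = 0..8); remainder r = 44 - 5j is made from {1,4} in ⌊r/4⌋+1 ways. r = 44, 39, 34, 29, 24, 19, 14, 9, 4 → 12 + 10 + 9 + 8 + 7 + 5 + 4 + 3 + 2 = 60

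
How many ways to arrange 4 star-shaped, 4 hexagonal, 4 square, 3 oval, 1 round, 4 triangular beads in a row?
20! / (4! × 4! × 4! × 3! × 1! × 4!) = 1222160940000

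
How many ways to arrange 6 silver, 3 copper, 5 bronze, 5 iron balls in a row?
19! / (6! × 3! × 5! × 5!) = 1955457504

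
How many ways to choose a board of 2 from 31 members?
C(31,2) = 31!/(2!×29!) = 465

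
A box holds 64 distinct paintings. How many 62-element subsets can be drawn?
C(64,62) = 64!/(62!×2!) = 2016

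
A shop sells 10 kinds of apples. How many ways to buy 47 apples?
C(47+10-1, 10-1) = C(56, 9) = 7575968400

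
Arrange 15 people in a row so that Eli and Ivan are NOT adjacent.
Total - adjacent = 15! - (15-1)!×2 = 1307674368000 - 174356582400 = 1133317785600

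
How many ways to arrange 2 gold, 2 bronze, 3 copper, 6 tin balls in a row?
13! / (2! × 2! × 3! × 6!) = 360360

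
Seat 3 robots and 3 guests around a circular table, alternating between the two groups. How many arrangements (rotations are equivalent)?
Fix one of the robots: (3-1)! ways for the remaining robots, × 3! ways for the guests = 2 × 6 = 12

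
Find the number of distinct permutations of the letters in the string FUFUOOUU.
8! / (4! × 2! × 2!) = 420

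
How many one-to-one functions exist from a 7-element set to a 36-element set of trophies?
P(36,7) = 36!/(36-7)! = 42072307200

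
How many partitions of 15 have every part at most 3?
Let r_j(i) = number of partitions of i into parts ≤ j, for i = 0..15. r_1(i) = 1 for all i; r_j(i) = r_{j-1}(i) + r_j(i-j). Rows j = 2..3: ≤2: 1 1 2 2 3 3 4 4 5 5 6 6 7 7 8 8; ≤3: 1 1 2 3 4 5 7 8 10 12 14 16 19 21 24 27. r_3(15) = 27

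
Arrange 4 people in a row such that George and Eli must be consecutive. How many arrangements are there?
Treat the 2 as one block: (4-2+1)! × 2! = 6 × 2 = 12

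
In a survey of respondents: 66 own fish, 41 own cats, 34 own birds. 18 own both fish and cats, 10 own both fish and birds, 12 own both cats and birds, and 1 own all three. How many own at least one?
|A∪B∪C| = 66+41+34-18-10-12+1 = 102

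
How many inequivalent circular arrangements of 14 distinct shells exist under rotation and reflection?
(14-1)!/2 = 6227020800/2 = 3113510400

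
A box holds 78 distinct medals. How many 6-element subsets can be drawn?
C(78,6) = 78!/(6!×72!) = 256851595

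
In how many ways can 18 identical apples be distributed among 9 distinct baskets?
C(18+9-1, 9-1) = C(26, 8) = 1562275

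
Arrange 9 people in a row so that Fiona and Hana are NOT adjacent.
Total - adjacent = 9! - (9-1)!×2 = 362880 - 80640 = 282240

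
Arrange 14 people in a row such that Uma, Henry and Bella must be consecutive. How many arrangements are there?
Treat the 3 as one block: (14-3+1)! × 3! = 479001600 × 6 = 2874009600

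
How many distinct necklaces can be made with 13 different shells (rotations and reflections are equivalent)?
(13-1)!/2 = 479001600/2 = 239500800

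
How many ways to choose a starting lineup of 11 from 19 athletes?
C(19,11) = 19!/(11!×8!) = 75582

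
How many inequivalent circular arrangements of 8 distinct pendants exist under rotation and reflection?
(8-1)!/2 = 5040/2 = 2520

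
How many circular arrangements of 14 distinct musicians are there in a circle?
Circular: fix one position, arrange the rest. (14-1)! = 6227020800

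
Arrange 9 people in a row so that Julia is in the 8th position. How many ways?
Fix one position: (9-1)! = 40320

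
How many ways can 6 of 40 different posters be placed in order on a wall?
P(40,6) = 40!/(40-6)! = 2763633600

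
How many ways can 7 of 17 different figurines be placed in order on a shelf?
P(17,7) = 17!/(17-7)! = 98017920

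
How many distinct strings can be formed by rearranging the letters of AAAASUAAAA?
10! / (1! × 1! × 8!) = 90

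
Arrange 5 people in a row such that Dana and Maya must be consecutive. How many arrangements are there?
Treat the 2 as one block: (5-2+1)! × 2! = 24 × 2 = 48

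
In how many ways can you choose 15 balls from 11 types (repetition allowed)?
C(15+11-1, 11-1) = C(25, 10) = 3268760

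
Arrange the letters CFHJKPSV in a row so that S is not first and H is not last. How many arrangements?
By inclusion-exclusion: 8! - 2×(8-1)! + (8-2)! = 40320 - 10080 + 720 = 30960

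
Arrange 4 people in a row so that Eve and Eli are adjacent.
Treat as block: (4-1)! × 2! = 6 × 2 = 12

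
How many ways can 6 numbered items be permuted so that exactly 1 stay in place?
Choose the 1 fixed point C(6,1) = 6, derange the rest: !5 = Σ_{j=0}^{5} (-1)^j·5!/j! = 120 - 120 + 60 - 20 + 5 - 1 = 44. Product = 6 × 44 = 264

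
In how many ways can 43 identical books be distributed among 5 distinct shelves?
C(43+5-1, 5-1) = C(47, 4) = 178365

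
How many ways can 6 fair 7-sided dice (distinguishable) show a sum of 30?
Coefficient of x^30 in (x + x² + ... + x^7)^6. By inclusion-exclusion on dice exceeding 7: Σ_j (-1)^j C(6,j)·C(30-1-7j, 5) = C(6,0)·C(29,5) - C(6,1)·C(22,5) + C(6,2)·C(15,5) - C(6,3)·C(8,5) = 1·118755 - 6·26334 + 15·3003 - 20·56 = 4676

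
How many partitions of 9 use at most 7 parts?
By conjugation, equals partitions of 9 into parts ≤ 7. Let r_j(i) = number of partitions of i into parts ≤ j, for i = 0..9. r_1(i) = 1 for all i; r_j(i) = r_{j-1}(i) + r_j(i-j). Rows j = 2..7: ≤2: 1 1 2 2 3 3 4 4 5 5; ≤3: 1 1 2 3 4 5 7 8 10 12; ≤4: 1 1 2 3 5 6 9 11 15 18; ≤5: 1 1 2 3 5 7 10 13 18 23; ≤6: 1 1 2 3 5 7 11 14 20 26; ≤7: 1 1 2 3 5 7 11 15 21 28. r_7(9) = 28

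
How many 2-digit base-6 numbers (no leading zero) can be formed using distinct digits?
First digit: 5 choices (nonzero). Then descending: 5 × 5 = 25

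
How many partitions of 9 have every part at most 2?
Let r_j(i) = number of partitions of i into parts ≤ j, for i = 0..9. r_1(i) = 1 for all i; r_j(i) = r_{j-1}(i) + r_j(i-j). Rows j = 2..2: ≤2: 1 1 2 2 3 3 4 4 5 5. r_2(9) = 5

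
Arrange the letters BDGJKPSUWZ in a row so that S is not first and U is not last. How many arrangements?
By inclusion-exclusion: 10! - 2×(10-1)! + (10-2)! = 3628800 - 725760 + 40320 = 2943360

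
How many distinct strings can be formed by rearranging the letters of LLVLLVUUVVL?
11! / (2! × 5! × 4!) = 6930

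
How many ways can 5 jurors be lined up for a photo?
5! = 120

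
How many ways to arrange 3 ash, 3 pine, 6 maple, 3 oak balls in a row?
15! / (3! × 3! × 6! × 3!) = 8408400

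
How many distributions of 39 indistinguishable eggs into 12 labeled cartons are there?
C(39+12-1, 12-1) = C(50, 11) = 37353738800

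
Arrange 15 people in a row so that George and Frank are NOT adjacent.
Total - adjacent = 15! - (15-1)!×2 = 1307674368000 - 174356582400 = 1133317785600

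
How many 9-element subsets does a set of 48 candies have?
C(48,9) = 48!/(9!×39!) = 1677106640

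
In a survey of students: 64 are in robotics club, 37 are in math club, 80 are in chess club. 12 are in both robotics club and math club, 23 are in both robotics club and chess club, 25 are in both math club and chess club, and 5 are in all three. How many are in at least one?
|A∪B∪C| = 64+37+80-12-23-25+5 = 126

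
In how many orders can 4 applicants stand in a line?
4! = 24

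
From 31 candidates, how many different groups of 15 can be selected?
C(31,15) = 31!/(15!×16!) = 300540195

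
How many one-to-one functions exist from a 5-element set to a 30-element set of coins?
P(30,5) = 30!/(30-5)! = 17100720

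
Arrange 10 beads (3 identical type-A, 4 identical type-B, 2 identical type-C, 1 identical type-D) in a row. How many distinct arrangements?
10! / (3! × 4! × 2! × 1!) = 12600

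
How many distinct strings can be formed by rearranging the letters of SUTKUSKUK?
9! / (3! × 1! × 3! × 2!) = 5040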